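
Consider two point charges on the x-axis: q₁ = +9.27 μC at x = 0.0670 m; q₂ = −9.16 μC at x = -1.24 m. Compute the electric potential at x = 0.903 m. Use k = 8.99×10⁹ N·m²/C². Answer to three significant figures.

6.13×10⁴ V

Electric potential is a scalar, so the contributions from each charge add algebraically: V = Σ kqᵢ/rᵢ.
Distances from the field point to each charge: r₁ = 0.836 m, r₂ = 2.14 m.
V = k[(9.27×10⁻⁶)/(0.836) + (-9.16×10⁻⁶)/(2.14)] = 6.13×10⁴ V.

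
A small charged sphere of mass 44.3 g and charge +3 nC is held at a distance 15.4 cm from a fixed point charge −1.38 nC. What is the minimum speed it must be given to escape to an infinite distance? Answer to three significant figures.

3.30×10⁻³ m/s

To just escape, total mechanical energy must reach zero at infinity: ½mv²_min + U = 0, so ½mv²_min = −U = |kQq|/r.
|U| = |kQq|/r = (8.99×10⁹ N·m²/C²)(1.38×10⁻⁹)(3.00×10⁻⁹)/(0.154) = 2.42×10⁻⁷ J.
v_min = √(2|U|/m) = √(2·2.42×10⁻⁷/0.0443) = 3.30×10⁻³ m/s.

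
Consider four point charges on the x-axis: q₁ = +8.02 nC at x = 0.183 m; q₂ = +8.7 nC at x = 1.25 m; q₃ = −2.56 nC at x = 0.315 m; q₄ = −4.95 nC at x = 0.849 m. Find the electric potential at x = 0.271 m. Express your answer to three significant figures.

299 V

The total potential is the scalar sum of each charge's contribution, V = Σ kqᵢ/rᵢ.
Distances from the field point to each charge: r₁ = 0.0880 m, r₂ = 0.979 m, r₃ = 0.0440 m, r₄ = 0.578 m.
V = k[(8.02×10⁻⁹)/(0.0880) + (8.70×10⁻⁹)/(0.979) + (-2.56×10⁻⁹)/(0.0440) + (-4.95×10⁻⁹)/(0.578)] = 299 V.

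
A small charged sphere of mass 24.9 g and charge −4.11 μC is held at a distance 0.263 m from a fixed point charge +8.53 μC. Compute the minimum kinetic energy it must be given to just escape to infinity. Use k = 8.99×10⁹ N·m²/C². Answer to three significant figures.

1.20 J

To just escape, total mechanical energy must reach zero at infinity: ½mv²_min + U = 0, so ½mv²_min = −U = |kQq|/r.
|U| = |kQq|/r = (8.99×10⁹ N·m²/C²)(8.53×10⁻⁶)(4.11×10⁻⁶)/(0.263) = 1.20 J.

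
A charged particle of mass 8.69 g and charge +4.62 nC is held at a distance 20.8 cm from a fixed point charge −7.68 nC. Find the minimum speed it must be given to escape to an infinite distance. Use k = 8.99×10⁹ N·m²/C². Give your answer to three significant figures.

0.0188 m/s

To just escape, total mechanical energy must reach zero at infinity: ½mv²_min + U = 0, so ½mv²_min = −U = |kQq|/r.
|U| = |kQq|/r = (8.99×10⁹ N·m²/C²)(7.68×10⁻⁹)(4.62×10⁻⁹)/(0.208) = 1.53×10⁻⁶ J.
v_min = √(2|U|/m) = √(2·1.53×10⁻⁶/8.69×10⁻³) = 0.0188 m/s.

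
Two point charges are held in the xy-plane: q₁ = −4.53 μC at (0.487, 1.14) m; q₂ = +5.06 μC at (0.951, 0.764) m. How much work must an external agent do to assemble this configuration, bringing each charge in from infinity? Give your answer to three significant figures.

-0.345 J

The work to assemble the configuration equals its total potential energy, U = Σ kqᵢqⱼ/rᵢⱼ over all pairs.
Pair separations: r₁₂ = 0.597 m.
U = (-0.345) = -0.345 J.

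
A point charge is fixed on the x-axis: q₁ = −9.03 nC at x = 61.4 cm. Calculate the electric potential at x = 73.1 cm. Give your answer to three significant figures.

-694 V

The total potential is the scalar sum of each charge's contribution, V = Σ kqᵢ/rᵢ.
V = k[(-9.03×10⁻⁹)/(0.117)] = -694 V.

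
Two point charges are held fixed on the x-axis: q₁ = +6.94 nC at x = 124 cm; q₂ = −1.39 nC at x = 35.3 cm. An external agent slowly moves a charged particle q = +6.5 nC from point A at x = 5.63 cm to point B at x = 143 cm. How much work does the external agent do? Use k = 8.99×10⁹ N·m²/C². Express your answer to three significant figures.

1.99×10⁻⁶ J

For quasistatic motion the external work equals the change in potential energy: W_ext = qΔV = q(V_B − V_A).
At A: distances to the source charges are 1.18 m, 0.297 m; V_A = Σ kqᵢ/rᵢ = 10.6 V.
At B: distances to the source charges are 0.190 m, 1.08 m; V_B = Σ kqᵢ/rᵢ = 317 V.
ΔV = V_B − V_A = 306 V.
W_ext = qΔV = (6.50×10⁻⁹ C)(306 V) = 1.99×10⁻⁶ J.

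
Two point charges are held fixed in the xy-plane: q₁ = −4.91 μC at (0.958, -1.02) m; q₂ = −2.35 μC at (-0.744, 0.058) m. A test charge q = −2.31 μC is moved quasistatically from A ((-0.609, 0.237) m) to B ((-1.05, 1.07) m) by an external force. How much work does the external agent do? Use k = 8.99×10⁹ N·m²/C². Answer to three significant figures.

For quasistatic motion the external work equals the change in potential energy: W_ext = qΔV = q(V_B − V_A).
At A: distances to the source charges are 2.01 m, 0.224 m; V_A = Σ kqᵢ/rᵢ = -1.16×10⁵ V.
At B: distances to the source charges are 2.90 m, 1.06 m; V_B = Σ kqᵢ/rᵢ = -3.52×10⁴ V.
ΔV = V_B − V_A = 8.10×10⁴ V.
W_ext = qΔV = (-2.31×10⁻⁶ C)(8.10×10⁴ V) = -0.187 J.

-0.187 J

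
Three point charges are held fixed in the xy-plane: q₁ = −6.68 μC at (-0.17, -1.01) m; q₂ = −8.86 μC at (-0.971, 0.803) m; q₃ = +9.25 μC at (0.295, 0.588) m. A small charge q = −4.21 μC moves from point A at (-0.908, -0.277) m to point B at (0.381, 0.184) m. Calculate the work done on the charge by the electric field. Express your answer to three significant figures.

0.747 J

The work done by the electric force is W_field = −ΔU = −q(V_B − V_A) = q(V_A − V_B).
At A: distances to the source charges are 1.04 m, 1.08 m, 1.48 m; V_A = Σ kqᵢ/rᵢ = -7.52×10⁴ V.
At B: distances to the source charges are 1.32 m, 1.49 m, 0.413 m; V_B = Σ kqᵢ/rᵢ = 1.02×10⁵ V.
ΔV = V_B − V_A = 1.77×10⁵ V.
W_field = −qΔV = −(-4.21×10⁻⁶ C)(1.77×10⁵ V) = 0.747 J.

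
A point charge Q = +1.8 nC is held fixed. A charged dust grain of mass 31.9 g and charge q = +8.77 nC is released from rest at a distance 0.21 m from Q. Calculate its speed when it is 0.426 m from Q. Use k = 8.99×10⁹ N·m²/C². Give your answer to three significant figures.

4.63×10⁻³ m/s

Only the electrostatic force acts, so mechanical energy is conserved: ½mv² = U₁ − U₂ = kQq(1/r₁ − 1/r₂).
U₁ − U₂ = (8.99×10⁹ N·m²/C²)(1.80×10⁻⁹ C)(8.77×10⁻⁹ C)(1/0.210 − 1/0.426) = 3.43×10⁻⁷ J.
v = √(2·3.43×10⁻⁷/0.0319) = 4.63×10⁻³ m/s.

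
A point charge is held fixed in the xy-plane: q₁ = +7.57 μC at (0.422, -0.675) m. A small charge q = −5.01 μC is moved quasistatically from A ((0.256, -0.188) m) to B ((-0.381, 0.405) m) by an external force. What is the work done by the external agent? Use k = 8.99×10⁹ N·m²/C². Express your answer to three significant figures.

0.409 J

For quasistatic motion the external work equals the change in potential energy: W_ext = qΔV = q(V_B − V_A).
At A: distance to the source charge is 0.515 m; V_A = kq₁/r = 1.32×10⁵ V.
At B: distance to the source charge is 1.35 m; V_B = kq₁/r = 5.06×10⁴ V.
ΔV = V_B − V_A = -8.17×10⁴ V.
W_ext = qΔV = (-5.01×10⁻⁶ C)(-8.17×10⁴ V) = 0.409 J.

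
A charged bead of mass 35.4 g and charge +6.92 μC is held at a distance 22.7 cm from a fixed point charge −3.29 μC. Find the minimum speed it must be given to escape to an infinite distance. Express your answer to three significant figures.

To just escape, total mechanical energy must reach zero at infinity: ½mv²_min + U = 0, so ½mv²_min = −U = |kQq|/r.
|U| = |kQq|/r = (8.99×10⁹ N·m²/C²)(3.29×10⁻⁶)(6.92×10⁻⁶)/(0.227) = 0.902 J.
v_min = √(2|U|/m) = √(2·0.902/0.0354) = 7.14 m/s.

7.14 m/s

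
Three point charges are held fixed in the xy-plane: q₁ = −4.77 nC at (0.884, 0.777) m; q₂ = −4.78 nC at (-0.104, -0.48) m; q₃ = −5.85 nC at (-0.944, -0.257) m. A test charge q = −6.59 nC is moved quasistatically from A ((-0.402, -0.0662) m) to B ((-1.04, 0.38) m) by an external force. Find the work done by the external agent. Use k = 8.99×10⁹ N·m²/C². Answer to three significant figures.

-4.38×10⁻⁷ J

For quasistatic motion the external work equals the change in potential energy: W_ext = qΔV = q(V_B − V_A).
At A: distances to the source charges are 1.54 m, 0.510 m, 0.575 m; V_A = Σ kqᵢ/rᵢ = -204 V.
At B: distances to the source charges are 1.96 m, 1.27 m, 0.644 m; V_B = Σ kqᵢ/rᵢ = -137 V.
ΔV = V_B − V_A = 66.4 V.
W_ext = qΔV = (-6.59×10⁻⁹ C)(66.4 V) = -4.38×10⁻⁷ J.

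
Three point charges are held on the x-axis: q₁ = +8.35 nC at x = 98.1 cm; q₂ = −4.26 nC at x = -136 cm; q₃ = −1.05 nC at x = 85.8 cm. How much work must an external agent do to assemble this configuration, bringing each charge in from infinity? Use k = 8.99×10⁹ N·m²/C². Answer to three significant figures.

-7.59×10⁻⁷ J

The work to assemble the configuration equals its total potential energy, U = Σ kqᵢqⱼ/rᵢⱼ over all pairs.
Pair separations: r₁₂ = 2.34 m, r₁₃ = 0.123 m, r₂₃ = 2.22 m.
U = (-1.37×10⁻⁷) + (-6.41×10⁻⁷) + (1.81×10⁻⁸) = -7.59×10⁻⁷ J.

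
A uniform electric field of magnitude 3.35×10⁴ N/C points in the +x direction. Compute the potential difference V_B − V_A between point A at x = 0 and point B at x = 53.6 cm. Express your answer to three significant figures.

-1.80×10⁴ V

In a uniform field, potential decreases in the direction of E: V_B − V_A = −E·Δx.
V_B − V_A = −(3.35×10⁴ V/m)(0.536 m) = -1.80×10⁴ V.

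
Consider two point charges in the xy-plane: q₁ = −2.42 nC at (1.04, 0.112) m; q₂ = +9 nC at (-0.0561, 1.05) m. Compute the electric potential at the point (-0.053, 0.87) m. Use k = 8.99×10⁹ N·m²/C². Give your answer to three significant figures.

Electric potential is a scalar, so the contributions from each charge add algebraically: V = Σ kqᵢ/rᵢ.
Distances from the field point to each charge: r₁ = 1.33 m, r₂ = 0.180 m.
V = k[(-2.42×10⁻⁹)/(1.33) + (9.00×10⁻⁹)/(0.180)] = 433 V.

433 V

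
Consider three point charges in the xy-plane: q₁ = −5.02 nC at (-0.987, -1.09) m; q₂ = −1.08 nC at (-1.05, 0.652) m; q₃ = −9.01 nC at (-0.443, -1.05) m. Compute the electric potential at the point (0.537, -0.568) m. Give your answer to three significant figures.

-107 V

The total potential is the scalar sum of each charge's contribution, V = Σ kqᵢ/rᵢ.
Distances from the field point to each charge: r₁ = 1.61 m, r₂ = 2.00 m, r₃ = 1.09 m.
V = k[(-5.02×10⁻⁹)/(1.61) + (-1.08×10⁻⁹)/(2.00) + (-9.01×10⁻⁹)/(1.09)] = -107 V.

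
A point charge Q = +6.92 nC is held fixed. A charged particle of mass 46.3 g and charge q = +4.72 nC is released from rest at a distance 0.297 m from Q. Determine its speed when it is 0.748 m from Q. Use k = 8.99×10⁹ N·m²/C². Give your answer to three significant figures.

5.07×10⁻³ m/s

Only the electrostatic force acts, so mechanical energy is conserved: ½mv² = U₁ − U₂ = kQq(1/r₁ − 1/r₂).
U₁ − U₂ = (8.99×10⁹ N·m²/C²)(6.92×10⁻⁹ C)(4.72×10⁻⁹ C)(1/0.297 − 1/0.748) = 5.96×10⁻⁷ J.
v = √(2·5.96×10⁻⁷/0.0463) = 5.07×10⁻³ m/s.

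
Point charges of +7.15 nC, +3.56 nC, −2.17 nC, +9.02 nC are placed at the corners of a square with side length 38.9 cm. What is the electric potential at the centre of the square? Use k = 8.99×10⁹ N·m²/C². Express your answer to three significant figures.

The total potential is the scalar sum of each charge's contribution, V = Σ kqᵢ/rᵢ.
The distance from each corner to the centre is a√2/2 = 0.275 m.
V = k[(7.15×10⁻⁹)/(0.275) + (3.56×10⁻⁹)/(0.275) + (-2.17×10⁻⁹)/(0.275) + (9.02×10⁻⁹)/(0.275)] = 574 V.

574 V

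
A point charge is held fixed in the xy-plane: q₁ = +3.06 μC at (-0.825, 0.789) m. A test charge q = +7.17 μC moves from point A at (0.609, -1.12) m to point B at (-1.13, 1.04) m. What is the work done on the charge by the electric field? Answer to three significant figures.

-0.417 J

The work done by the electric force is W_field = −ΔU = −q(V_B − V_A) = q(V_A − V_B).
At A: distance to the source charge is 2.39 m; V_A = kq₁/r = 1.15×10⁴ V.
At B: distance to the source charge is 0.395 m; V_B = kq₁/r = 6.96×10⁴ V.
ΔV = V_B − V_A = 5.81×10⁴ V.
W_field = −qΔV = −(7.17×10⁻⁶ C)(5.81×10⁴ V) = -0.417 J.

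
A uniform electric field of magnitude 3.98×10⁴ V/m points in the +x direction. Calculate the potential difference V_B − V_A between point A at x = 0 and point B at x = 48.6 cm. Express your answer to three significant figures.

-1.93×10⁴ V

In a uniform field, potential decreases in the direction of E: V_B − V_A = −E·Δx.
V_B − V_A = −(3.98×10⁴ V/m)(0.486 m) = -1.93×10⁴ V.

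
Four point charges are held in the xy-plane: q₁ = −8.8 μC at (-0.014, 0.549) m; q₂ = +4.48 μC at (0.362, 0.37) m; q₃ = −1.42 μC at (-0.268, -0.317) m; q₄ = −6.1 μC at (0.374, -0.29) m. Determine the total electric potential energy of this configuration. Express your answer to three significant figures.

The assembly work is the sum of pairwise potential energies, U = Σ_{i<j} kqᵢqⱼ/rᵢⱼ.
Pair separations: r₁₂ = 0.416 m, r₁₃ = 0.902 m, r₁₄ = 0.924 m, r₂₃ = 0.932 m, r₂₄ = 0.660 m, r₃₄ = 0.643 m.
Summing all 6 pair terms gives U = -0.517 J.

-0.517 J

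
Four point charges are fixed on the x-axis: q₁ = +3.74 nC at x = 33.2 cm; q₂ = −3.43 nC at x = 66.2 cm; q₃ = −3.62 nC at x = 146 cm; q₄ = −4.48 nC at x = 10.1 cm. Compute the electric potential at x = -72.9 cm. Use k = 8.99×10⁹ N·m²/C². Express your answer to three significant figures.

Electric potential is a scalar, so the contributions from each charge add algebraically: V = Σ kqᵢ/rᵢ.
Distances from the field point to each charge: r₁ = 1.06 m, r₂ = 1.39 m, r₃ = 2.19 m, r₄ = 0.830 m.
V = k[(3.74×10⁻⁹)/(1.06) + (-3.43×10⁻⁹)/(1.39) + (-3.62×10⁻⁹)/(2.19) + (-4.48×10⁻⁹)/(0.830)] = -53.9 V.

-53.9 V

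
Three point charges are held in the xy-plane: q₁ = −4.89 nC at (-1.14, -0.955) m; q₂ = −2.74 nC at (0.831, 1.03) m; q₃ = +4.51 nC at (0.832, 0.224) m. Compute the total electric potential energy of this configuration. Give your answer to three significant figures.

The assembly work is the sum of pairwise potential energies, U = Σ_{i<j} kqᵢqⱼ/rᵢⱼ.
Pair separations: r₁₂ = 2.80 m, r₁₃ = 2.30 m, r₂₃ = 0.806 m.
U = (4.31×10⁻⁸) + (-8.63×10⁻⁸) + (-1.38×10⁻⁷) = -1.81×10⁻⁷ J.

-1.81×10⁻⁷ J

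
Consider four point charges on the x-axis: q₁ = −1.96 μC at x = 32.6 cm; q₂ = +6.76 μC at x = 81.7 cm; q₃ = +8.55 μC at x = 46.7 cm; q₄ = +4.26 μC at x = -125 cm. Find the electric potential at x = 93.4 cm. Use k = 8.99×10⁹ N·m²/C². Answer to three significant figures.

6.73×10⁵ V

The total potential is the scalar sum of each charge's contribution, V = Σ kqᵢ/rᵢ.
Distances from the field point to each charge: r₁ = 0.608 m, r₂ = 0.117 m, r₃ = 0.467 m, r₄ = 2.18 m.
V = k[(-1.96×10⁻⁶)/(0.608) + (6.76×10⁻⁶)/(0.117) + (8.55×10⁻⁶)/(0.467) + (4.26×10⁻⁶)/(2.18)] = 6.73×10⁵ V.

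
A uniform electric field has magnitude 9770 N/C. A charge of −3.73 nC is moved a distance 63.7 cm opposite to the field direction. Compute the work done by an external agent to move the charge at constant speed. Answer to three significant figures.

-2.32×10⁻⁵ J

The potential change for a displacement 63.7 cm opposite to the field direction is ΔV = +Ed = 6220 V.
W_ext = qΔV = -2.32×10⁻⁵ J.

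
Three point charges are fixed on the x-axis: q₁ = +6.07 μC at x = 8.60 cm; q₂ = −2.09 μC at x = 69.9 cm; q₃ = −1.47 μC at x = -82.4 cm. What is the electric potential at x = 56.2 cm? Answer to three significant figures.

-3.20×10⁴ V

The total potential is the scalar sum of each charge's contribution, V = Σ kqᵢ/rᵢ.
Distances from the field point to each charge: r₁ = 0.476 m, r₂ = 0.137 m, r₃ = 1.39 m.
V = k[(6.07×10⁻⁶)/(0.476) + (-2.09×10⁻⁶)/(0.137) + (-1.47×10⁻⁶)/(1.39)] = -3.20×10⁴ V.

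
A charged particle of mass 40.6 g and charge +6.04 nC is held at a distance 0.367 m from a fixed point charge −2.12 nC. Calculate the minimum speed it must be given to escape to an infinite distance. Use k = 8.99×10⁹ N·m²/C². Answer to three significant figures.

To just escape, total mechanical energy must reach zero at infinity: ½mv²_min + U = 0, so ½mv²_min = −U = |kQq|/r.
|U| = |kQq|/r = (8.99×10⁹ N·m²/C²)(2.12×10⁻⁹)(6.04×10⁻⁹)/(0.367) = 3.14×10⁻⁷ J.
v_min = √(2|U|/m) = √(2·3.14×10⁻⁷/0.0406) = 3.93×10⁻³ m/s.

3.93×10⁻³ m/s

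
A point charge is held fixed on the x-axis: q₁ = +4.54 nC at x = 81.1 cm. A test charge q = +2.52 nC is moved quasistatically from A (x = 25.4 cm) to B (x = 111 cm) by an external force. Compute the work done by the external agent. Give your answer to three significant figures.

For quasistatic motion the external work equals the change in potential energy: W_ext = qΔV = q(V_B − V_A).
At A: distance to the source charge is 0.557 m; V_A = kq₁/r = 73.3 V.
At B: distance to the source charge is 0.299 m; V_B = kq₁/r = 137 V.
ΔV = V_B − V_A = 63.2 V.
W_ext = qΔV = (2.52×10⁻⁹ C)(63.2 V) = 1.59×10⁻⁷ J.

1.59×10⁻⁷ J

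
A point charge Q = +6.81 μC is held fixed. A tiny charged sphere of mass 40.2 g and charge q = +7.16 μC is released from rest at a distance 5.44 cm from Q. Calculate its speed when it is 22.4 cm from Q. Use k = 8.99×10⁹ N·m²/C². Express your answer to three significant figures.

Only the electrostatic force acts, so mechanical energy is conserved: ½mv² = U₁ − U₂ = kQq(1/r₁ − 1/r₂).
U₁ − U₂ = (8.99×10⁹ N·m²/C²)(6.81×10⁻⁶ C)(7.16×10⁻⁶ C)(1/0.0544 − 1/0.224) = 6.10 J.
v = √(2·6.10/0.0402) = 17.4 m/s.

17.4 m/s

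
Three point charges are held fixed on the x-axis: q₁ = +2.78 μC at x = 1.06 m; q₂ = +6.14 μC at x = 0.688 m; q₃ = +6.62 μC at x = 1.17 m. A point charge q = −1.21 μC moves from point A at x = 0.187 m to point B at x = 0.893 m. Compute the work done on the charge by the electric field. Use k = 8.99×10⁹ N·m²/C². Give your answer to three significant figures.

The work done by the electric force is W_field = −ΔU = −q(V_B − V_A) = q(V_A − V_B).
At A: distances to the source charges are 0.873 m, 0.501 m, 0.983 m; V_A = Σ kqᵢ/rᵢ = 1.99×10⁵ V.
At B: distances to the source charges are 0.167 m, 0.205 m, 0.277 m; V_B = Σ kqᵢ/rᵢ = 6.34×10⁵ V.
ΔV = V_B − V_A = 4.34×10⁵ V.
W_field = −qΔV = −(-1.21×10⁻⁶ C)(4.34×10⁵ V) = 0.526 J.

0.526 J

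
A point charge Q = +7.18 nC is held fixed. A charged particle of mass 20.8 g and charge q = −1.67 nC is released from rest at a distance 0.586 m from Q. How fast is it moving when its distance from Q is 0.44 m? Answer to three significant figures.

2.42×10⁻³ m/s

Only the electrostatic force acts, so mechanical energy is conserved: ½mv² = U₁ − U₂ = kQq(1/r₁ − 1/r₂).
U₁ − U₂ = (8.99×10⁹ N·m²/C²)(7.18×10⁻⁹ C)(-1.67×10⁻⁹ C)(1/0.586 − 1/0.440) = 6.10×10⁻⁸ J.
v = √(2·6.10×10⁻⁸/0.0208) = 2.42×10⁻³ m/s.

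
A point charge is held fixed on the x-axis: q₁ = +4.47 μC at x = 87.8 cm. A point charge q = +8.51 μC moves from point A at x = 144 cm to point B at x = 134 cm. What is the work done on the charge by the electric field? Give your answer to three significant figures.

-0.132 J

The work done by the electric force is W_field = −ΔU = −q(V_B − V_A) = q(V_A − V_B).
At A: distance to the source charge is 0.562 m; V_A = kq₁/r = 7.15×10⁴ V.
At B: distance to the source charge is 0.462 m; V_B = kq₁/r = 8.70×10⁴ V.
ΔV = V_B − V_A = 1.55×10⁴ V.
W_field = −qΔV = −(8.51×10⁻⁶ C)(1.55×10⁴ V) = -0.132 J.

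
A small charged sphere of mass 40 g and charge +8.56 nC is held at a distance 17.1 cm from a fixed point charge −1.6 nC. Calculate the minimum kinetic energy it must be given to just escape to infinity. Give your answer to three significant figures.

To just escape, total mechanical energy must reach zero at infinity: ½mv²_min + U = 0, so ½mv²_min = −U = |kQq|/r.
|U| = |kQq|/r = (8.99×10⁹ N·m²/C²)(1.60×10⁻⁹)(8.56×10⁻⁹)/(0.171) = 7.20×10⁻⁷ J.

7.20×10⁻⁷ J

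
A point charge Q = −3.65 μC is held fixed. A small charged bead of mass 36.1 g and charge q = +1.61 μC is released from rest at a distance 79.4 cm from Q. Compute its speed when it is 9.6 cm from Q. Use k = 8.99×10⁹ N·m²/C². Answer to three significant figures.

5.18 m/s

Only the electrostatic force acts, so mechanical energy is conserved: ½mv² = U₁ − U₂ = kQq(1/r₁ − 1/r₂).
U₁ − U₂ = (8.99×10⁹ N·m²/C²)(-3.65×10⁻⁶ C)(1.61×10⁻⁶ C)(1/0.794 − 1/0.0960) = 0.484 J.
v = √(2·0.484/0.0361) = 5.18 m/s.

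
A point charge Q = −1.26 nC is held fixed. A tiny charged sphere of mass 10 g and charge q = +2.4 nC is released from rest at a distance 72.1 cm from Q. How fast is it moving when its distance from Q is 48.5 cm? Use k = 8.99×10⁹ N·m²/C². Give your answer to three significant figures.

Only the electrostatic force acts, so mechanical energy is conserved: ½mv² = U₁ − U₂ = kQq(1/r₁ − 1/r₂).
U₁ − U₂ = (8.99×10⁹ N·m²/C²)(-1.26×10⁻⁹ C)(2.40×10⁻⁹ C)(1/0.721 − 1/0.485) = 1.83×10⁻⁸ J.
v = √(2·1.83×10⁻⁸/0.0100) = 1.92×10⁻³ m/s.

1.92×10⁻³ m/s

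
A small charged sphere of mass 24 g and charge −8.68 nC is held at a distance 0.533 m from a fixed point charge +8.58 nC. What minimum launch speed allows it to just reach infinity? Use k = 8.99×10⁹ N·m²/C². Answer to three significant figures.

0.0102 m/s

To just escape, total mechanical energy must reach zero at infinity: ½mv²_min + U = 0, so ½mv²_min = −U = |kQq|/r.
|U| = |kQq|/r = (8.99×10⁹ N·m²/C²)(8.58×10⁻⁹)(8.68×10⁻⁹)/(0.533) = 1.26×10⁻⁶ J.
v_min = √(2|U|/m) = √(2·1.26×10⁻⁶/0.0240) = 0.0102 m/s.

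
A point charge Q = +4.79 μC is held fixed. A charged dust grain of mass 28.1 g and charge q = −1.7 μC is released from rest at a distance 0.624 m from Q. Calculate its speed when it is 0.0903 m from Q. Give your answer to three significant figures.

Only the electrostatic force acts, so mechanical energy is conserved: ½mv² = U₁ − U₂ = kQq(1/r₁ − 1/r₂).
U₁ − U₂ = (8.99×10⁹ N·m²/C²)(4.79×10⁻⁶ C)(-1.70×10⁻⁶ C)(1/0.624 − 1/0.0903) = 0.693 J.
v = √(2·0.693/0.0281) = 7.03 m/s.

7.03 m/s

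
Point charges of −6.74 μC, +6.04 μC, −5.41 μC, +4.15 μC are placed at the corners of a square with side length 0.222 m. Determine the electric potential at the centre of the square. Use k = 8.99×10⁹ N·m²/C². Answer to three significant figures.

-1.12×10⁵ V

Electric potential is a scalar, so the contributions from each charge add algebraically: V = Σ kqᵢ/rᵢ.
The distance from each corner to the centre is a√2/2 = 0.157 m.
V = k[(-6.74×10⁻⁶)/(0.157) + (6.04×10⁻⁶)/(0.157) + (-5.41×10⁻⁶)/(0.157) + (4.15×10⁻⁶)/(0.157)] = -1.12×10⁵ V.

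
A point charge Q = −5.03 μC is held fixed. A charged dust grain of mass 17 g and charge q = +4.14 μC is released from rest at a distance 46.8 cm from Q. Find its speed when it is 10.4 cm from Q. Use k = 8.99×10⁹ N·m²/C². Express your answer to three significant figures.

Only the electrostatic force acts, so mechanical energy is conserved: ½mv² = U₁ − U₂ = kQq(1/r₁ − 1/r₂).
U₁ − U₂ = (8.99×10⁹ N·m²/C²)(-5.03×10⁻⁶ C)(4.14×10⁻⁶ C)(1/0.468 − 1/0.104) = 1.40 J.
v = √(2·1.40/0.0170) = 12.8 m/s.

12.8 m/s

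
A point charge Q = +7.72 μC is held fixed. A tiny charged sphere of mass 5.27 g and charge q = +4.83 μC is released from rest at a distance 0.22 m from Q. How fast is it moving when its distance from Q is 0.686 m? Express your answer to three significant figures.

Only the electrostatic force acts, so mechanical energy is conserved: ½mv² = U₁ − U₂ = kQq(1/r₁ − 1/r₂).
U₁ − U₂ = (8.99×10⁹ N·m²/C²)(7.72×10⁻⁶ C)(4.83×10⁻⁶ C)(1/0.220 − 1/0.686) = 1.04 J.
v = √(2·1.04/5.27×10⁻³) = 19.8 m/s.

19.8 m/s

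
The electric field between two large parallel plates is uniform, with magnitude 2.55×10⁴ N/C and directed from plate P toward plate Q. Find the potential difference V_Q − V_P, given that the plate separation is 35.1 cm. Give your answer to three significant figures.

In a uniform field, potential decreases in the direction of E: ΔV = −E·d for a displacement d parallel to E.
Going from P to Q is a displacement of 35.1 cm along the field, so V_Q − V_P = −Ed = -8950 V.

-8950 V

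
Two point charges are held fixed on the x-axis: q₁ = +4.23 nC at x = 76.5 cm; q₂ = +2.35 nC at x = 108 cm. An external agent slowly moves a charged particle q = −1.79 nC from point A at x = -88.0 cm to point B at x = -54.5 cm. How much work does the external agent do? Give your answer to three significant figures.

For quasistatic motion the external work equals the change in potential energy: W_ext = qΔV = q(V_B − V_A).
At A: distances to the source charges are 1.65 m, 1.96 m; V_A = Σ kqᵢ/rᵢ = 33.9 V.
At B: distances to the source charges are 1.31 m, 1.62 m; V_B = Σ kqᵢ/rᵢ = 42.0 V.
ΔV = V_B − V_A = 8.13 V.
W_ext = qΔV = (-1.79×10⁻⁹ C)(8.13 V) = -1.46×10⁻⁸ J.

-1.46×10⁻⁸ J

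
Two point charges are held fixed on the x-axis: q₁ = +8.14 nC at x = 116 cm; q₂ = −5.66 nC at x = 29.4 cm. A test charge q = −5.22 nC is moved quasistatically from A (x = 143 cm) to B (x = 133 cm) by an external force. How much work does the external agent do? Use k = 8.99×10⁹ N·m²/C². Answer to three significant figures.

-8.10×10⁻⁷ J

For quasistatic motion the external work equals the change in potential energy: W_ext = qΔV = q(V_B − V_A).
At A: distances to the source charges are 0.270 m, 1.14 m; V_A = Σ kqᵢ/rᵢ = 226 V.
At B: distances to the source charges are 0.170 m, 1.04 m; V_B = Σ kqᵢ/rᵢ = 381 V.
ΔV = V_B − V_A = 155 V.
W_ext = qΔV = (-5.22×10⁻⁹ C)(155 V) = -8.10×10⁻⁷ J.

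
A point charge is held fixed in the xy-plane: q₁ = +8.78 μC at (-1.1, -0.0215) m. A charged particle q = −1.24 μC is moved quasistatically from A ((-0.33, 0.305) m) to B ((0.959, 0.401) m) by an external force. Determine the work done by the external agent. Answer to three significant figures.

0.0705 J

For quasistatic motion the external work equals the change in potential energy: W_ext = qΔV = q(V_B − V_A).
At A: distance to the source charge is 0.836 m; V_A = kq₁/r = 9.44×10⁴ V.
At B: distance to the source charge is 2.10 m; V_B = kq₁/r = 3.76×10⁴ V.
ΔV = V_B − V_A = -5.68×10⁴ V.
W_ext = qΔV = (-1.24×10⁻⁶ C)(-5.68×10⁴ V) = 0.0705 J.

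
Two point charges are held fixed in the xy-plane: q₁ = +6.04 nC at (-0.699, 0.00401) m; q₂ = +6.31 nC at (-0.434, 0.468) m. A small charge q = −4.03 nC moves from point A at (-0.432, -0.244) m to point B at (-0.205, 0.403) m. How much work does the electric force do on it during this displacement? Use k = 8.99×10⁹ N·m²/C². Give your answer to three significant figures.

3.83×10⁻⁷ J

The work done by the electric force is W_field = −ΔU = −q(V_B − V_A) = q(V_A − V_B).
At A: distances to the source charges are 0.364 m, 0.712 m; V_A = Σ kqᵢ/rᵢ = 229 V.
At B: distances to the source charges are 0.635 m, 0.238 m; V_B = Σ kqᵢ/rᵢ = 324 V.
ΔV = V_B − V_A = 95.1 V.
W_field = −qΔV = −(-4.03×10⁻⁹ C)(95.1 V) = 3.83×10⁻⁷ J.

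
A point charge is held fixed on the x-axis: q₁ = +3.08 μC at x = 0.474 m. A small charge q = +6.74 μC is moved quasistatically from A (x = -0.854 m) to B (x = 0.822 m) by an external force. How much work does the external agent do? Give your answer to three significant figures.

0.396 J

For quasistatic motion the external work equals the change in potential energy: W_ext = qΔV = q(V_B − V_A).
At A: distance to the source charge is 1.33 m; V_A = kq₁/r = 2.09×10⁴ V.
At B: distance to the source charge is 0.348 m; V_B = kq₁/r = 7.96×10⁴ V.
ΔV = V_B − V_A = 5.87×10⁴ V.
W_ext = qΔV = (6.74×10⁻⁶ C)(5.87×10⁴ V) = 0.396 J.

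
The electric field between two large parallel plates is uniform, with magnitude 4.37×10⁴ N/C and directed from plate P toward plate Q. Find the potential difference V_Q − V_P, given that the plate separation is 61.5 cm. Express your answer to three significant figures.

-2.69×10⁴ V

In a uniform field, potential decreases in the direction of E: ΔV = −E·d for a displacement d parallel to E.
Going from P to Q is a displacement of 61.5 cm along the field, so V_Q − V_P = −Ed = -2.69×10⁴ V.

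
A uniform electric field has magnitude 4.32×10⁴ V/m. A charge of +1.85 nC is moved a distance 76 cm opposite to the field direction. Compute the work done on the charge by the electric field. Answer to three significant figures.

-6.07×10⁻⁵ J

The potential change for a displacement 76 cm opposite to the field direction is ΔV = +Ed = 3.28×10⁴ V.
W_field = −qΔV = -6.07×10⁻⁵ J.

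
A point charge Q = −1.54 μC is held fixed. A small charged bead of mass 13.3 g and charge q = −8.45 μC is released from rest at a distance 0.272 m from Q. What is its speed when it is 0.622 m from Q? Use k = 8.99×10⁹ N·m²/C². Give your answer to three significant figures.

Only the electrostatic force acts, so mechanical energy is conserved: ½mv² = U₁ − U₂ = kQq(1/r₁ − 1/r₂).
U₁ − U₂ = (8.99×10⁹ N·m²/C²)(-1.54×10⁻⁶ C)(-8.45×10⁻⁶ C)(1/0.272 − 1/0.622) = 0.242 J.
v = √(2·0.242/0.0133) = 6.03 m/s.

6.03 m/s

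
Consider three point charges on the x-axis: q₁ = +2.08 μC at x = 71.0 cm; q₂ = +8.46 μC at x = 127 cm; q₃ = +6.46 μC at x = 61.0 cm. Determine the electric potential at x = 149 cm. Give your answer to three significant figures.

The total potential is the scalar sum of each charge's contribution, V = Σ kqᵢ/rᵢ.
Distances from the field point to each charge: r₁ = 0.780 m, r₂ = 0.220 m, r₃ = 0.880 m.
V = k[(2.08×10⁻⁶)/(0.780) + (8.46×10⁻⁶)/(0.220) + (6.46×10⁻⁶)/(0.880)] = 4.36×10⁵ V.

4.36×10⁵ V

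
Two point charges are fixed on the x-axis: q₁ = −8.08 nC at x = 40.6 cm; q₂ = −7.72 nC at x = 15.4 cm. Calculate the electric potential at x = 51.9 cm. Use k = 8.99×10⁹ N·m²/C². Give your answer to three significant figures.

The total potential is the scalar sum of each charge's contribution, V = Σ kqᵢ/rᵢ.
Distances from the field point to each charge: r₁ = 0.113 m, r₂ = 0.365 m.
V = k[(-8.08×10⁻⁹)/(0.113) + (-7.72×10⁻⁹)/(0.365)] = -833 V.

-833 V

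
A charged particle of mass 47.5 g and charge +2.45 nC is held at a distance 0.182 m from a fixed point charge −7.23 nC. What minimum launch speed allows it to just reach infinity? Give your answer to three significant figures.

6.07×10⁻³ m/s

To just escape, total mechanical energy must reach zero at infinity: ½mv²_min + U = 0, so ½mv²_min = −U = |kQq|/r.
|U| = |kQq|/r = (8.99×10⁹ N·m²/C²)(7.23×10⁻⁹)(2.45×10⁻⁹)/(0.182) = 8.75×10⁻⁷ J.
v_min = √(2|U|/m) = √(2·8.75×10⁻⁷/0.0475) = 6.07×10⁻³ m/s.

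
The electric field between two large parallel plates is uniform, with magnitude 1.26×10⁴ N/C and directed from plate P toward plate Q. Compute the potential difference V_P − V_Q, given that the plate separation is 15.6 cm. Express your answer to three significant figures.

1970 V

In a uniform field, potential decreases in the direction of E: ΔV = −E·d for a displacement d parallel to E.
Going from Q to P is a displacement of 15.6 cm opposite to the field, so V_P − V_Q = +Ed = 1970 V.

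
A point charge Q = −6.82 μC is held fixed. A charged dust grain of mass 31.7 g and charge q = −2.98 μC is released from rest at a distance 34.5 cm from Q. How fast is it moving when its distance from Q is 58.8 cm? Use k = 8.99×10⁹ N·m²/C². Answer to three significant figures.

3.72 m/s

Only the electrostatic force acts, so mechanical energy is conserved: ½mv² = U₁ − U₂ = kQq(1/r₁ − 1/r₂).
U₁ − U₂ = (8.99×10⁹ N·m²/C²)(-6.82×10⁻⁶ C)(-2.98×10⁻⁶ C)(1/0.345 − 1/0.588) = 0.219 J.
v = √(2·0.219/0.0317) = 3.72 m/s.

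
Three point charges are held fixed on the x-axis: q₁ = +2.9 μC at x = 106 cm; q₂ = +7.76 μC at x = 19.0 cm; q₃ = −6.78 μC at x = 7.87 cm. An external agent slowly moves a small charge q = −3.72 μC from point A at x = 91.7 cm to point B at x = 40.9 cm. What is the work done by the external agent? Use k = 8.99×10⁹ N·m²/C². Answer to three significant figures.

0.117 J

For quasistatic motion the external work equals the change in potential energy: W_ext = qΔV = q(V_B − V_A).
At A: distances to the source charges are 0.143 m, 0.727 m, 0.838 m; V_A = Σ kqᵢ/rᵢ = 2.06×10⁵ V.
At B: distances to the source charges are 0.651 m, 0.219 m, 0.330 m; V_B = Σ kqᵢ/rᵢ = 1.74×10⁵ V.
ΔV = V_B − V_A = -3.15×10⁴ V.
W_ext = qΔV = (-3.72×10⁻⁶ C)(-3.15×10⁴ V) = 0.117 J.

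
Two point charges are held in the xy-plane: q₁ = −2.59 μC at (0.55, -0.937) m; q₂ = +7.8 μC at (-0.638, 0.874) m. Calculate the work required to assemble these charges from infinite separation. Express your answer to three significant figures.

The assembly work is the sum of pairwise potential energies, U = Σ_{i<j} kqᵢqⱼ/rᵢⱼ.
Pair separations: r₁₂ = 2.17 m.
U = (-0.0839) = -0.0839 J.

-0.0839 J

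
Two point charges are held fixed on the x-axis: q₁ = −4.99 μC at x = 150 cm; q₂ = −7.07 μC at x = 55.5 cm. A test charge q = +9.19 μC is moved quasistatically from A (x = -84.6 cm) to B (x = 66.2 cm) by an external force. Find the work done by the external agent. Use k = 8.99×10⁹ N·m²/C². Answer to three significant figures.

-5.36 J

For quasistatic motion the external work equals the change in potential energy: W_ext = qΔV = q(V_B − V_A).
At A: distances to the source charges are 2.35 m, 1.40 m; V_A = Σ kqᵢ/rᵢ = -6.45×10⁴ V.
At B: distances to the source charges are 0.838 m, 0.107 m; V_B = Σ kqᵢ/rᵢ = -6.48×10⁵ V.
ΔV = V_B − V_A = -5.83×10⁵ V.
W_ext = qΔV = (9.19×10⁻⁶ C)(-5.83×10⁵ V) = -5.36 J.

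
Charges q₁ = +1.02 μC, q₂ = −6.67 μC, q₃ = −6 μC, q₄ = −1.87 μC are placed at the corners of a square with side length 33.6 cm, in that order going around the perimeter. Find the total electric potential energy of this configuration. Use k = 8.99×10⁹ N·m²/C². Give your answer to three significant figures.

1.26 J

The work to assemble the configuration equals its total potential energy, U = Σ kqᵢqⱼ/rᵢⱼ over all pairs.
The four side pairs have separation 0.336 m and the two diagonal pairs 0.475 m.
Summing all 6 pair terms gives U = 1.26 J.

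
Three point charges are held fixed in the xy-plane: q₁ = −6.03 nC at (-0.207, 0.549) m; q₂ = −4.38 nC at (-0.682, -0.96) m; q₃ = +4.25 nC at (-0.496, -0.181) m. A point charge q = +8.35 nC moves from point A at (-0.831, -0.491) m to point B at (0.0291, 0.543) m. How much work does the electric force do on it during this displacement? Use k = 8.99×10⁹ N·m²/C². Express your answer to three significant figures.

The work done by the electric force is W_field = −ΔU = −q(V_B − V_A) = q(V_A − V_B).
At A: distances to the source charges are 1.21 m, 0.492 m, 0.456 m; V_A = Σ kqᵢ/rᵢ = -41.0 V.
At B: distances to the source charges are 0.236 m, 1.66 m, 0.894 m; V_B = Σ kqᵢ/rᵢ = -210 V.
ΔV = V_B − V_A = -169 V.
W_field = −qΔV = −(8.35×10⁻⁹ C)(-169 V) = 1.42×10⁻⁶ J.

1.42×10⁻⁶ J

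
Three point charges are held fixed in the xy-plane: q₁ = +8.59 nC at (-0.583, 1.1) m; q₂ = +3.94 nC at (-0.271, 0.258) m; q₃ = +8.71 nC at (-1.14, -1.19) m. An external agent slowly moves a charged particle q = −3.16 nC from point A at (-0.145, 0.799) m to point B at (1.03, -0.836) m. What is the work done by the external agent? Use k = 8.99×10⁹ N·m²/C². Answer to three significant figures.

4.97×10⁻⁷ J

For quasistatic motion the external work equals the change in potential energy: W_ext = qΔV = q(V_B − V_A).
At A: distances to the source charges are 0.531 m, 0.555 m, 2.22 m; V_A = Σ kqᵢ/rᵢ = 244 V.
At B: distances to the source charges are 2.52 m, 1.70 m, 2.20 m; V_B = Σ kqᵢ/rᵢ = 87.1 V.
ΔV = V_B − V_A = -157 V.
W_ext = qΔV = (-3.16×10⁻⁹ C)(-157 V) = 4.97×10⁻⁷ J.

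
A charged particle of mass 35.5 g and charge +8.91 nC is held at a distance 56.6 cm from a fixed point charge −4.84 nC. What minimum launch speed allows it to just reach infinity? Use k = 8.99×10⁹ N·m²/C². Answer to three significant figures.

6.21×10⁻³ m/s

To just escape, total mechanical energy must reach zero at infinity: ½mv²_min + U = 0, so ½mv²_min = −U = |kQq|/r.
|U| = |kQq|/r = (8.99×10⁹ N·m²/C²)(4.84×10⁻⁹)(8.91×10⁻⁹)/(0.566) = 6.85×10⁻⁷ J.
v_min = √(2|U|/m) = √(2·6.85×10⁻⁷/0.0355) = 6.21×10⁻³ m/s.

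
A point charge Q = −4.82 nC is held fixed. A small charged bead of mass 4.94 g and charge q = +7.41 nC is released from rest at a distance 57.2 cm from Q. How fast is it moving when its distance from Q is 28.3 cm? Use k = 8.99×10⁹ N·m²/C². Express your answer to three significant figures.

Only the electrostatic force acts, so mechanical energy is conserved: ½mv² = U₁ − U₂ = kQq(1/r₁ − 1/r₂).
U₁ − U₂ = (8.99×10⁹ N·m²/C²)(-4.82×10⁻⁹ C)(7.41×10⁻⁹ C)(1/0.572 − 1/0.283) = 5.73×10⁻⁷ J.
v = √(2·5.73×10⁻⁷/4.94×10⁻³) = 0.0152 m/s.

0.0152 m/s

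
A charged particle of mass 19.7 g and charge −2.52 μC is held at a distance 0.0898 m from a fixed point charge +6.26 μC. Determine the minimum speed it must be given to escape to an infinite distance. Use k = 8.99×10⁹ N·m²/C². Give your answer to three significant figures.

12.7 m/s

To just escape, total mechanical energy must reach zero at infinity: ½mv²_min + U = 0, so ½mv²_min = −U = |kQq|/r.
|U| = |kQq|/r = (8.99×10⁹ N·m²/C²)(6.26×10⁻⁶)(2.52×10⁻⁶)/(0.0898) = 1.58 J.
v_min = √(2|U|/m) = √(2·1.58/0.0197) = 12.7 m/s.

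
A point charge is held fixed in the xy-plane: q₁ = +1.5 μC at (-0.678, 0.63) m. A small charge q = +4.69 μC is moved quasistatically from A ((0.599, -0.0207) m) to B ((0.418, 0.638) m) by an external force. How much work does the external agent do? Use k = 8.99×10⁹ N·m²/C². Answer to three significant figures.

For quasistatic motion the external work equals the change in potential energy: W_ext = qΔV = q(V_B − V_A).
At A: distance to the source charge is 1.43 m; V_A = kq₁/r = 9410 V.
At B: distance to the source charge is 1.10 m; V_B = kq₁/r = 1.23×10⁴ V.
ΔV = V_B − V_A = 2890 V.
W_ext = qΔV = (4.69×10⁻⁶ C)(2890 V) = 0.0136 J.

0.0136 J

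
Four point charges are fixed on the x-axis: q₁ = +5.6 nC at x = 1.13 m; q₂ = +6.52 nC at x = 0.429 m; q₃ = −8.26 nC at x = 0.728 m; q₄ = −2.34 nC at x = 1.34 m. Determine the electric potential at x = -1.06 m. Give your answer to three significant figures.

Electric potential is a scalar, so the contributions from each charge add algebraically: V = Σ kqᵢ/rᵢ.
Distances from the field point to each charge: r₁ = 2.19 m, r₂ = 1.49 m, r₃ = 1.79 m, r₄ = 2.40 m.
V = k[(5.60×10⁻⁹)/(2.19) + (6.52×10⁻⁹)/(1.49) + (-8.26×10⁻⁹)/(1.79) + (-2.34×10⁻⁹)/(2.40)] = 12.1 V.

12.1 V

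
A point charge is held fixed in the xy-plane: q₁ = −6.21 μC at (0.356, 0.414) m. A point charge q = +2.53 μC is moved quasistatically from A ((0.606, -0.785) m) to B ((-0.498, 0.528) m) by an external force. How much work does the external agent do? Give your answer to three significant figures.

-0.0486 J

For quasistatic motion the external work equals the change in potential energy: W_ext = qΔV = q(V_B − V_A).
At A: distance to the source charge is 1.22 m; V_A = kq₁/r = -4.56×10⁴ V.
At B: distance to the source charge is 0.862 m; V_B = kq₁/r = -6.48×10⁴ V.
ΔV = V_B − V_A = -1.92×10⁴ V.
W_ext = qΔV = (2.53×10⁻⁶ C)(-1.92×10⁴ V) = -0.0486 J.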